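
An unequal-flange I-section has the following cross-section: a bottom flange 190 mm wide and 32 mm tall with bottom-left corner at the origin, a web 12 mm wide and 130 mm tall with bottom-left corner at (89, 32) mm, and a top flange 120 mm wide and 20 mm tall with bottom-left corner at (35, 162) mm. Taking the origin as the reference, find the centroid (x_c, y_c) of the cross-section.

bottom flange: A = 190 × 32 = 6080.00, centroid at (95.00, 16.00).
web: A = 12 × 130 = 1560.00, centroid at (95.00, 97.00).
top flange: A = 120 × 20 = 2400.00, centroid at (95.00, 172.00).
ΣA = 10040.00 mm², ΣAx_c = 953800.00 mm³, ΣAy_c = 661400.00 mm³.
x_c = 953800.00/10040.00 = 95.00 mm; y_c = 661400.00/10040.00 = 65.88 mm.

x_c = 95.00 mm, y_c = 65.88 mm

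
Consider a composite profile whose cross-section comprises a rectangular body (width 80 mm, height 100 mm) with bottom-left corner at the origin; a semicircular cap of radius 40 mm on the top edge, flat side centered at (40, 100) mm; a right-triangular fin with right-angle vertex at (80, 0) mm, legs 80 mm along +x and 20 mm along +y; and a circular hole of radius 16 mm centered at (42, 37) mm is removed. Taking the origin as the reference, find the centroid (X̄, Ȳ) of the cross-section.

rectangular body: A = 80 × 100 = 8000.00, centroid at (40.00, 50.00).
semicircular top: A = ½π·40² = 2513.27, centroid at (40.00, 116.98).
triangular fin: A = ½·80·20 = 800.00, centroid at (106.67, 6.67).
hole: A = −π·16² = -804.25, centroid at (42.00, 37.00).
ΣA = 10509.03 mm², ΣAX̄ = 472085.89 mm³, ΣAȲ = 669570.25 mm³.
X̄ = 472085.89/10509.03 = 44.92 mm; Ȳ = 669570.25/10509.03 = 63.71 mm.

X̄ = 44.92 mm, Ȳ = 63.71 mm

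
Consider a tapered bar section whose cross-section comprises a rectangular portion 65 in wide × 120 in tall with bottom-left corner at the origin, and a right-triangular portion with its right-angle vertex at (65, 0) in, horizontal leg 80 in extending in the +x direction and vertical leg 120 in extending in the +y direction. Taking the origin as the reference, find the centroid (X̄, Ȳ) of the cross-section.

rectangular portion: A = 65 × 120 = 7800.00, centroid at (32.50, 60.00).
triangular portion: A = ½·80·120 = 4800.00, centroid at (91.67, 40.00).
ΣA = 12600.00 in², ΣAX̄ = 693500.00 in³, ΣAȲ = 660000.00 in³.
X̄ = 693500.00/12600.00 = 55.04 in; Ȳ = 660000.00/12600.00 = 52.38 in.

X̄ = 55.04 in, Ȳ = 52.38 in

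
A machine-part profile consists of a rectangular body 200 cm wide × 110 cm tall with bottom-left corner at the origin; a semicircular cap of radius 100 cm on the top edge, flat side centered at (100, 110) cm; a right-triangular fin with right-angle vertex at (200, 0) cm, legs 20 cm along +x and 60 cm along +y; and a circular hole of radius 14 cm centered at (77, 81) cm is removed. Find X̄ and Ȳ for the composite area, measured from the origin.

X̄ = 102.07 cm, Ȳ = 94.63 cm

rectangular body: A = 200 × 110 = 22000.00, centroid at (100.00, 55.00).
semicircular top: A = ½π·100² = 15707.96, centroid at (100.00, 152.44).
triangular fin: A = ½·20·60 = 600.00, centroid at (206.67, 20.00).
hole: A = −π·14² = -615.75, centroid at (77.00, 81.00).
ΣA = 37692.21 cm²
ΣAX̄ = (22000.00)(100.00) + (15707.96)(100.00) + (600.00)(206.67) + (-615.75)(77.00) = 3847383.41 cm³
ΣAȲ = (22000.00)(55.00) + (15707.96)(152.44) + (600.00)(20.00) + (-615.75)(81.00) = 3566666.70 cm³
X̄ = 3847383.41 / 37692.21 = 102.07 cm
Ȳ = 3566666.70 / 37692.21 = 94.63 cm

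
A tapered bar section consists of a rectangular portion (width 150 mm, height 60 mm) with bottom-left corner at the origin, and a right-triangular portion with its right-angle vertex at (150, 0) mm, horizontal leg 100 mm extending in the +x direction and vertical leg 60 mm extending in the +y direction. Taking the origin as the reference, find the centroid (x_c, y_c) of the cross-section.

x_c = 102.08 mm, y_c = 27.50 mm

Part | A | x̄ᵢ | ȳᵢ | A·x̄ᵢ | A·ȳᵢ
rectangular portion | 9000.00 | 75.00 | 30.00 | 675000.00 | 270000.00
triangular portion | 3000.00 | 183.33 | 20.00 | 550000.00 | 60000.00
Σ | 12000.00 |  |  | 1225000.00 | 330000.00
x_c = 1225000.00 / 12000.00 = 102.08 mm
y_c = 330000.00 / 12000.00 = 27.50 mm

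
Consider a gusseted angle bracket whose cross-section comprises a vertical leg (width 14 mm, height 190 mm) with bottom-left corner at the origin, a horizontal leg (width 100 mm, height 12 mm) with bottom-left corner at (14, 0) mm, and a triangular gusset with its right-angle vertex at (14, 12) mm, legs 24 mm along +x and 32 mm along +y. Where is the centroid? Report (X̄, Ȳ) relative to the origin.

X̄ = 24.47 mm, Ȳ = 63.29 mm

Part | A | x̄ᵢ | ȳᵢ | A·x̄ᵢ | A·ȳᵢ
vertical leg | 2660.00 | 7.00 | 95.00 | 18620.00 | 252700.00
horizontal leg | 1200.00 | 64.00 | 6.00 | 76800.00 | 7200.00
gusset | 384.00 | 22.00 | 22.67 | 8448.00 | 8704.00
Σ | 4244.00 |  |  | 103868.00 | 268604.00
X̄ = 103868.00 / 4244.00 = 24.47 mm
Ȳ = 268604.00 / 4244.00 = 63.29 mm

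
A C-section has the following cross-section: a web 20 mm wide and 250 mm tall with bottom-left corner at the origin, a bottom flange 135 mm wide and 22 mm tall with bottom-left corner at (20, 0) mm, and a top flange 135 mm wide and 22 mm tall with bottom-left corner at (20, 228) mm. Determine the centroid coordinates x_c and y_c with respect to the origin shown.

x_c = 52.08 mm, y_c = 125.00 mm

Part | A | x̄ᵢ | ȳᵢ | A·x̄ᵢ | A·ȳᵢ
web | 5000.00 | 10.00 | 125.00 | 50000.00 | 625000.00
bottom flange | 2970.00 | 87.50 | 11.00 | 259875.00 | 32670.00
top flange | 2970.00 | 87.50 | 239.00 | 259875.00 | 709830.00
Σ | 10940.00 |  |  | 569750.00 | 1367500.00
x_c = 569750.00 / 10940.00 = 52.08 mm
y_c = 1367500.00 / 10940.00 = 125.00 mm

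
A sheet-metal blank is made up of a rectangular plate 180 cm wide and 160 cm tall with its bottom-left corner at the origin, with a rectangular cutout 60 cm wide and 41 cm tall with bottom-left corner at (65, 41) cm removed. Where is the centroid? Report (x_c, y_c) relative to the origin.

plate: A = 180 × 160 = 28800.00, centroid at (90.00, 80.00).
hole: A = −(60 × 41) = -2460.00, centroid at (95.00, 61.50).
ΣA = 26340.00 cm²
ΣAx_c = (28800.00)(90.00) + (-2460.00)(95.00) = 2358300.00 cm³
ΣAy_c = (28800.00)(80.00) + (-2460.00)(61.50) = 2152710.00 cm³
x_c = 2358300.00 / 26340.00 = 89.53 cm
y_c = 2152710.00 / 26340.00 = 81.73 cm

x_c = 89.53 cm, y_c = 81.73 cm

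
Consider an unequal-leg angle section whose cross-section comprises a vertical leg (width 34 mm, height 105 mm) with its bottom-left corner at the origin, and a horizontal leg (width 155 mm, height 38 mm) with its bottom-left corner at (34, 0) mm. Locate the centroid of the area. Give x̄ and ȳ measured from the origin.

vertical leg: A = 34 × 105 = 3570.00, centroid at (17.00, 52.50).
horizontal leg: A = 155 × 38 = 5890.00, centroid at (111.50, 19.00).
ΣA = 9460.00 mm²
ΣAx̄ = (3570.00)(17.00) + (5890.00)(111.50) = 717425.00 mm³
ΣAȳ = (3570.00)(52.50) + (5890.00)(19.00) = 299335.00 mm³
x̄ = 717425.00 / 9460.00 = 75.84 mm
ȳ = 299335.00 / 9460.00 = 31.64 mm

x̄ = 75.84 mm, ȳ = 31.64 mm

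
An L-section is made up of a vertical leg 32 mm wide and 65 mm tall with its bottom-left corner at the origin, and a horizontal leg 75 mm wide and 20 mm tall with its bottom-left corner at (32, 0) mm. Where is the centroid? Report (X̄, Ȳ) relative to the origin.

Part | A | x̄ᵢ | ȳᵢ | A·x̄ᵢ | A·ȳᵢ
vertical leg | 2080.00 | 16.00 | 32.50 | 33280.00 | 67600.00
horizontal leg | 1500.00 | 69.50 | 10.00 | 104250.00 | 15000.00
Σ | 3580.00 |  |  | 137530.00 | 82600.00
X̄ = 137530.00 / 3580.00 = 38.42 mm
Ȳ = 82600.00 / 3580.00 = 23.07 mm

X̄ = 38.42 mm, Ȳ = 23.07 mm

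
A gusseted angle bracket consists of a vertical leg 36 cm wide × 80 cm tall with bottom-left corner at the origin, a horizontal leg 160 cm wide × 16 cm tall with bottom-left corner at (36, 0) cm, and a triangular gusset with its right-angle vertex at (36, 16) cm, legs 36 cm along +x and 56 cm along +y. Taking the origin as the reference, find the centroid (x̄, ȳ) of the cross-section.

x̄ = 61.60 cm, ȳ = 26.46 cm

vertical leg: A = 36 × 80 = 2880.00, centroid at (18.00, 40.00).
horizontal leg: A = 160 × 16 = 2560.00, centroid at (116.00, 8.00).
gusset: A = ½·36·56 = 1008.00, centroid at (48.00, 34.67).
ΣA = 6448.00 cm², ΣAx̄ = 397184.00 cm³, ΣAȳ = 170624.00 cm³.
x̄ = 397184.00/6448.00 = 61.60 cm; ȳ = 170624.00/6448.00 = 26.46 cm.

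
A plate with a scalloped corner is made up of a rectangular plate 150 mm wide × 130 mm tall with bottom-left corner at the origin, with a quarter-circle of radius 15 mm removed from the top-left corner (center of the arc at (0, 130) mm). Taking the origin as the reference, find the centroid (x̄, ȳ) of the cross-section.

x̄ = 75.63 mm, ȳ = 64.46 mm

Part | A | x̄ᵢ | ȳᵢ | A·x̄ᵢ | A·ȳᵢ
plate | 19500.00 | 75.00 | 65.00 | 1462500.00 | 1267500.00
removed quarter-circle | -176.71 | 6.37 | 123.63 | -1125.00 | -21847.90
Σ | 19323.29 |  |  | 1461375.00 | 1245652.10
x̄ = 1461375.00 / 19323.29 = 75.63 mm
ȳ = 1245652.10 / 19323.29 = 64.46 mm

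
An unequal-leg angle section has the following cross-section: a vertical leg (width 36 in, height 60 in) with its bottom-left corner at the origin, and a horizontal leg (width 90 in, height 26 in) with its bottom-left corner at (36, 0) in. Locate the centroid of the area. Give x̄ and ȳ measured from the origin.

vertical leg: A = 36 × 60 = 2160.00, centroid at (18.00, 30.00).
horizontal leg: A = 90 × 26 = 2340.00, centroid at (81.00, 13.00).
ΣA = 4500.00 in²
ΣAx̄ = (2160.00)(18.00) + (2340.00)(81.00) = 228420.00 in³
ΣAȳ = (2160.00)(30.00) + (2340.00)(13.00) = 95220.00 in³
x̄ = 228420.00 / 4500.00 = 50.76 in
ȳ = 95220.00 / 4500.00 = 21.16 in

x̄ = 50.76 in, ȳ = 21.16 in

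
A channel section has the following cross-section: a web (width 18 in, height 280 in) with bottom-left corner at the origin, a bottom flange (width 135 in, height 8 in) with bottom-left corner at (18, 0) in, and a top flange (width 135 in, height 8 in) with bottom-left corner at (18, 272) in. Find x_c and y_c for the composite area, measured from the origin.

web: A = 18 × 280 = 5040.00, centroid at (9.00, 140.00).
bottom flange: A = 135 × 8 = 1080.00, centroid at (85.50, 4.00).
top flange: A = 135 × 8 = 1080.00, centroid at (85.50, 276.00).
ΣA = 7200.00 in², ΣAx_c = 230040.00 in³, ΣAy_c = 1008000.00 in³.
x_c = 230040.00/7200.00 = 31.95 in; y_c = 1008000.00/7200.00 = 140.00 in.

x_c = 31.95 in, y_c = 140.00 in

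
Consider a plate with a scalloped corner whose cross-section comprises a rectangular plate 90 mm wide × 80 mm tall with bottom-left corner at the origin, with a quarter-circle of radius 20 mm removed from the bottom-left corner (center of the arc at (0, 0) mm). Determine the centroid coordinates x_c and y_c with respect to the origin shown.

plate: A = 90 × 80 = 7200.00, centroid at (45.00, 40.00).
removed quarter-circle: A = −¼π·20² = -314.16, centroid at (8.49, 8.49).
ΣA = 6885.84 mm², ΣAx_c = 321333.33 mm³, ΣAy_c = 285333.33 mm³.
x_c = 321333.33/6885.84 = 46.67 mm; y_c = 285333.33/6885.84 = 41.44 mm.

x_c = 46.67 mm, y_c = 41.44 mm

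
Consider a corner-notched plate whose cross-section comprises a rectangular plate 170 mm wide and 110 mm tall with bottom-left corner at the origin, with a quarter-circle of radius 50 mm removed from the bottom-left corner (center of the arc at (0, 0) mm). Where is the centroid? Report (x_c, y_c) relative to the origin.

plate: A = 170 × 110 = 18700.00, centroid at (85.00, 55.00).
removed quarter-circle: A = −¼π·50² = -1963.50, centroid at (21.22, 21.22).
ΣA = 16736.50 mm²
ΣAx_c = (18700.00)(85.00) + (-1963.50)(21.22) = 1547833.33 mm³
ΣAy_c = (18700.00)(55.00) + (-1963.50)(21.22) = 986833.33 mm³
x_c = 1547833.33 / 16736.50 = 92.48 mm
y_c = 986833.33 / 16736.50 = 58.96 mm

x_c = 92.48 mm, y_c = 58.96 mm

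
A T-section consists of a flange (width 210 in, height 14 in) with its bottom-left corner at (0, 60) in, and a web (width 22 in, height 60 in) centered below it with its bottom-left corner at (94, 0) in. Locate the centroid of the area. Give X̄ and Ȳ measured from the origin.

X̄ = 105.00 in, Ȳ = 55.54 in

web: A = 22 × 60 = 1320.00, centroid at (105.00, 30.00).
flange: A = 210 × 14 = 2940.00, centroid at (105.00, 67.00).
ΣA = 4260.00 in²
ΣAX̄ = (1320.00)(105.00) + (2940.00)(105.00) = 447300.00 in³
ΣAȲ = (1320.00)(30.00) + (2940.00)(67.00) = 236580.00 in³
X̄ = 447300.00 / 4260.00 = 105.00 in
Ȳ = 236580.00 / 4260.00 = 55.54 in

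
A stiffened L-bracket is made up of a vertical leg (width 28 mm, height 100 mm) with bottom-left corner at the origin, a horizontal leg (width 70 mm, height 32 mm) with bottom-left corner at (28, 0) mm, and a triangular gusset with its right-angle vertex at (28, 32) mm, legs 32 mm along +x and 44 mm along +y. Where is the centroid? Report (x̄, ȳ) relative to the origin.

vertical leg: A = 28 × 100 = 2800.00, centroid at (14.00, 50.00).
horizontal leg: A = 70 × 32 = 2240.00, centroid at (63.00, 16.00).
gusset: A = ½·32·44 = 704.00, centroid at (38.67, 46.67).
ΣA = 5744.00 mm², ΣAx̄ = 207541.33 mm³, ΣAȳ = 208693.33 mm³.
x̄ = 207541.33/5744.00 = 36.13 mm; ȳ = 208693.33/5744.00 = 36.33 mm.

x̄ = 36.13 mm, ȳ = 36.33 mm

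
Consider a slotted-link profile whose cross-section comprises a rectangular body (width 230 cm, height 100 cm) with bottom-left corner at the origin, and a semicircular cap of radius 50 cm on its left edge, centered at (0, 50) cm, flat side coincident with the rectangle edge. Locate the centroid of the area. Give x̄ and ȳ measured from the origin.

rectangular body: A = 230 × 100 = 23000.00, centroid at (115.00, 50.00).
semicircular end: A = ½π·50² = 3926.99, centroid at (-21.22, 50.00).
ΣA = 26926.99 cm²
ΣAx̄ = (23000.00)(115.00) + (3926.99)(-21.22) = 2561666.67 cm³
ΣAȳ = (23000.00)(50.00) + (3926.99)(50.00) = 1346349.54 cm³
x̄ = 2561666.67 / 26926.99 = 95.13 cm
ȳ = 1346349.54 / 26926.99 = 50.00 cm

x̄ = 95.13 cm, ȳ = 50.00 cm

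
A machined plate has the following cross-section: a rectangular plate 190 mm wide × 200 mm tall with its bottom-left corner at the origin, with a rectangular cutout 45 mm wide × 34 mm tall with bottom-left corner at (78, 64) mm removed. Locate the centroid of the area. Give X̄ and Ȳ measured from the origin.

plate: A = 190 × 200 = 38000.00, centroid at (95.00, 100.00).
hole: A = −(45 × 34) = -1530.00, centroid at (100.50, 81.00).
ΣA = 36470.00 mm², ΣAX̄ = 3456235.00 mm³, ΣAȲ = 3676070.00 mm³.
X̄ = 3456235.00/36470.00 = 94.77 mm; Ȳ = 3676070.00/36470.00 = 100.80 mm.

X̄ = 94.77 mm, Ȳ = 100.80 mm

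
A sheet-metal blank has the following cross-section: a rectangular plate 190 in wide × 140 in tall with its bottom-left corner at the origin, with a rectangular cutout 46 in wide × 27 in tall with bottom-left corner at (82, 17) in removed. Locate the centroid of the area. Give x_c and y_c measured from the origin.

plate: A = 190 × 140 = 26600.00, centroid at (95.00, 70.00).
hole: A = −(46 × 27) = -1242.00, centroid at (105.00, 30.50).
ΣA = 25358.00 in², ΣAx_c = 2396590.00 in³, ΣAy_c = 1824119.00 in³.
x_c = 2396590.00/25358.00 = 94.51 in; y_c = 1824119.00/25358.00 = 71.93 in.

x_c = 94.51 in, y_c = 71.93 in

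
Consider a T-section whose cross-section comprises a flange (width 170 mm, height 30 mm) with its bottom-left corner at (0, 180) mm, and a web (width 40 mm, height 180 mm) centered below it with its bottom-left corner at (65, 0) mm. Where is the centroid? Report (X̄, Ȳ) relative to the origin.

web: A = 40 × 180 = 7200.00, centroid at (85.00, 90.00).
flange: A = 170 × 30 = 5100.00, centroid at (85.00, 195.00).
ΣA = 12300.00 mm²
ΣAX̄ = (7200.00)(85.00) + (5100.00)(85.00) = 1045500.00 mm³
ΣAȲ = (7200.00)(90.00) + (5100.00)(195.00) = 1642500.00 mm³
X̄ = 1045500.00 / 12300.00 = 85.00 mm
Ȳ = 1642500.00 / 12300.00 = 133.54 mm

X̄ = 85.00 mm, Ȳ = 133.54 mm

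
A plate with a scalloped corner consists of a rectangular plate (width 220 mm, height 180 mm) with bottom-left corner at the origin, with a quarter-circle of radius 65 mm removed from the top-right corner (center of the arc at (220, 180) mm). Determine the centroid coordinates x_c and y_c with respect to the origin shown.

x_c = 102.46 mm, y_c = 84.29 mm

plate: A = 220 × 180 = 39600.00, centroid at (110.00, 90.00).
removed quarter-circle: A = −¼π·65² = -3318.31, centroid at (192.41, 152.41).
ΣA = 36281.69 mm²
ΣAx_c = (39600.00)(110.00) + (-3318.31)(192.41) = 3717514.07 mm³
ΣAy_c = (39600.00)(90.00) + (-3318.31)(152.41) = 3058246.36 mm³
x_c = 3717514.07 / 36281.69 = 102.46 mm
y_c = 3058246.36 / 36281.69 = 84.29 mm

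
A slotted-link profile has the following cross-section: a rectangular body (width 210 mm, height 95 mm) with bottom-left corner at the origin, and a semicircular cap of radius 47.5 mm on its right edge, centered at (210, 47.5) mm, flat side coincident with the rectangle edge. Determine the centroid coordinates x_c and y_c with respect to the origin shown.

rectangular body: A = 210 × 95 = 19950.00, centroid at (105.00, 47.50).
semicircular end: A = ½π·47.5² = 3544.11, centroid at (230.16, 47.50).
ΣA = 23494.11 mm², ΣAx_c = 2910460.85 mm³, ΣAy_c = 1115970.19 mm³.
x_c = 2910460.85/23494.11 = 123.88 mm; y_c = 1115970.19/23494.11 = 47.50 mm.

x_c = 123.88 mm, y_c = 47.50 mm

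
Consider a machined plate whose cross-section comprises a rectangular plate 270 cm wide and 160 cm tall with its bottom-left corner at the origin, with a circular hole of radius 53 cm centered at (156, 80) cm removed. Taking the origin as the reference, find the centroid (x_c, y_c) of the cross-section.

x_c = 129.61 cm, y_c = 80.00 cm

plate: A = 270 × 160 = 43200.00, centroid at (135.00, 80.00).
hole: A = −π·53² = -8824.73, centroid at (156.00, 80.00).
ΣA = 34375.27 cm²
ΣAx_c = (43200.00)(135.00) + (-8824.73)(156.00) = 4455341.53 cm³
ΣAy_c = (43200.00)(80.00) + (-8824.73)(80.00) = 2750021.30 cm³
x_c = 4455341.53 / 34375.27 = 129.61 cm
y_c = 2750021.30 / 34375.27 = 80.00 cm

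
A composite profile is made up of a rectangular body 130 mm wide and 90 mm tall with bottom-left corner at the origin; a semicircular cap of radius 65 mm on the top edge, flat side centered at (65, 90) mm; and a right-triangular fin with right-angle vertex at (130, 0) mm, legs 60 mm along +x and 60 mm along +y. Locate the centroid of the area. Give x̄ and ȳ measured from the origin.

rectangular body: A = 130 × 90 = 11700.00, centroid at (65.00, 45.00).
semicircular top: A = ½π·65² = 6636.61, centroid at (65.00, 117.59).
triangular fin: A = ½·60·60 = 1800.00, centroid at (150.00, 20.00).
ΣA = 20136.61 mm²
ΣAx̄ = (11700.00)(65.00) + (6636.61)(65.00) + (1800.00)(150.00) = 1461879.94 mm³
ΣAȳ = (11700.00)(45.00) + (6636.61)(117.59) + (1800.00)(20.00) = 1342878.64 mm³
x̄ = 1461879.94 / 20136.61 = 72.60 mm
ȳ = 1342878.64 / 20136.61 = 66.69 mm

x̄ = 72.60 mm, ȳ = 66.69 mm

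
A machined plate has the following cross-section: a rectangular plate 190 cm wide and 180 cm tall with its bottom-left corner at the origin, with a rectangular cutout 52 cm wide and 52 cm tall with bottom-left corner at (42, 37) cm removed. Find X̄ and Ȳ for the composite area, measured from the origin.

X̄ = 97.32 cm, Ȳ = 92.32 cm

plate: A = 190 × 180 = 34200.00, centroid at (95.00, 90.00).
hole: A = −(52 × 52) = -2704.00, centroid at (68.00, 63.00).
ΣA = 31496.00 cm²
ΣAX̄ = (34200.00)(95.00) + (-2704.00)(68.00) = 3065128.00 cm³
ΣAȲ = (34200.00)(90.00) + (-2704.00)(63.00) = 2907648.00 cm³
X̄ = 3065128.00 / 31496.00 = 97.32 cm
Ȳ = 2907648.00 / 31496.00 = 92.32 cm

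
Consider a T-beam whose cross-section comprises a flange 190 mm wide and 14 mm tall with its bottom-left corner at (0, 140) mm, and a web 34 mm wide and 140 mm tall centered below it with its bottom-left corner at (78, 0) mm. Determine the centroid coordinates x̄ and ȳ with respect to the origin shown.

x̄ = 95.00 mm, ȳ = 97.60 mm

web: A = 34 × 140 = 4760.00, centroid at (95.00, 70.00).
flange: A = 190 × 14 = 2660.00, centroid at (95.00, 147.00).
ΣA = 7420.00 mm², ΣAx̄ = 704900.00 mm³, ΣAȳ = 724220.00 mm³.
x̄ = 704900.00/7420.00 = 95.00 mm; ȳ = 724220.00/7420.00 = 97.60 mm.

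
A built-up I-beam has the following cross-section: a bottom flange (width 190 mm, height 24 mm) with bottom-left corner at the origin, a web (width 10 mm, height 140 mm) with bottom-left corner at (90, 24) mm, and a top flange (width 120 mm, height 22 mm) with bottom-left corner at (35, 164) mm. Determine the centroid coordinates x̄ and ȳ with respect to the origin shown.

x̄ = 95.00 mm, ȳ = 75.39 mm

bottom flange: A = 190 × 24 = 4560.00, centroid at (95.00, 12.00).
web: A = 10 × 140 = 1400.00, centroid at (95.00, 94.00).
top flange: A = 120 × 22 = 2640.00, centroid at (95.00, 175.00).
ΣA = 8600.00 mm², ΣAx̄ = 817000.00 mm³, ΣAȳ = 648320.00 mm³.
x̄ = 817000.00/8600.00 = 95.00 mm; ȳ = 648320.00/8600.00 = 75.39 mm.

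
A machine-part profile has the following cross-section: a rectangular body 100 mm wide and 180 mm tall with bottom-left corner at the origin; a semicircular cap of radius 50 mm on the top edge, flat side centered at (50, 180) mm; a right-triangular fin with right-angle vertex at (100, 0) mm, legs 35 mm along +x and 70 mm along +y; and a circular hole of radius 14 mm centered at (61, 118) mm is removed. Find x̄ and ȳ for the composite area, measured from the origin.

rectangular body: A = 100 × 180 = 18000.00, centroid at (50.00, 90.00).
semicircular top: A = ½π·50² = 3926.99, centroid at (50.00, 201.22).
triangular fin: A = ½·35·70 = 1225.00, centroid at (111.67, 23.33).
hole: A = −π·14² = -615.75, centroid at (61.00, 118.00).
ΣA = 22536.24 mm², ΣAx̄ = 1195580.33 mm³, ΣAȳ = 2366116.26 mm³.
x̄ = 1195580.33/22536.24 = 53.05 mm; ȳ = 2366116.26/22536.24 = 104.99 mm.

x̄ = 53.05 mm, ȳ = 104.99 mm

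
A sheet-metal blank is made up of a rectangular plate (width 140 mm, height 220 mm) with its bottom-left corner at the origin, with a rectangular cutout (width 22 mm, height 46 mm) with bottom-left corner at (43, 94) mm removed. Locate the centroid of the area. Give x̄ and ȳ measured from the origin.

x̄ = 70.54 mm, ȳ = 109.76 mm

plate: A = 140 × 220 = 30800.00, centroid at (70.00, 110.00).
hole: A = −(22 × 46) = -1012.00, centroid at (54.00, 117.00).
ΣA = 29788.00 mm², ΣAx̄ = 2101352.00 mm³, ΣAȳ = 3269596.00 mm³.
x̄ = 2101352.00/29788.00 = 70.54 mm; ȳ = 3269596.00/29788.00 = 109.76 mm.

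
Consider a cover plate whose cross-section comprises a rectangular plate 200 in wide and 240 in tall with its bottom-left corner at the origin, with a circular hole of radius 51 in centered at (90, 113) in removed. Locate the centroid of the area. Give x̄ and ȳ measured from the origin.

plate: A = 200 × 240 = 48000.00, centroid at (100.00, 120.00).
hole: A = −π·51² = -8171.28, centroid at (90.00, 113.00).
ΣA = 39828.72 in²
ΣAx̄ = (48000.00)(100.00) + (-8171.28)(90.00) = 4064584.58 in³
ΣAȳ = (48000.00)(120.00) + (-8171.28)(113.00) = 4836645.08 in³
x̄ = 4064584.58 / 39828.72 = 102.05 in
ȳ = 4836645.08 / 39828.72 = 121.44 in

x̄ = 102.05 in, ȳ = 121.44 in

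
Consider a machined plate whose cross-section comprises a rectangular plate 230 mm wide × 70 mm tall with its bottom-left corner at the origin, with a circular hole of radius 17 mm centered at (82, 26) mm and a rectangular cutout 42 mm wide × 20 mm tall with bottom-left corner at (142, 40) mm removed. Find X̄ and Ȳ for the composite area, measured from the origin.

plate: A = 230 × 70 = 16100.00, centroid at (115.00, 35.00).
hole 1: A = −π·17² = -907.92, centroid at (82.00, 26.00).
hole 2: A = −(42 × 20) = -840.00, centroid at (163.00, 50.00).
ΣA = 14352.08 mm², ΣAX̄ = 1640130.54 mm³, ΣAȲ = 497894.07 mm³.
X̄ = 1640130.54/14352.08 = 114.28 mm; Ȳ = 497894.07/14352.08 = 34.69 mm.

X̄ = 114.28 mm, Ȳ = 34.69 mm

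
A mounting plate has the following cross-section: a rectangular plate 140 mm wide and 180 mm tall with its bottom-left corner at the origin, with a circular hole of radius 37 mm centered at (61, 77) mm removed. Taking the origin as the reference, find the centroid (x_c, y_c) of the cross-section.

Part | A | x̄ᵢ | ȳᵢ | A·x̄ᵢ | A·ȳᵢ
plate | 25200.00 | 70.00 | 90.00 | 1764000.00 | 2268000.00
hole | -4300.84 | 61.00 | 77.00 | -262351.26 | -331164.71
Σ | 20899.16 |  |  | 1501648.74 | 1936835.29
x_c = 1501648.74 / 20899.16 = 71.85 mm
y_c = 1936835.29 / 20899.16 = 92.68 mm

x_c = 71.85 mm, y_c = 92.68 mm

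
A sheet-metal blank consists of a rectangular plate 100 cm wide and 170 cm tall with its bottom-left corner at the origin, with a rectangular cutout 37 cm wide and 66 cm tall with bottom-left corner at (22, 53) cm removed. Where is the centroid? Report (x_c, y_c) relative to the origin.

x_c = 51.59 cm, y_c = 84.83 cm

plate: A = 100 × 170 = 17000.00, centroid at (50.00, 85.00).
hole: A = −(37 × 66) = -2442.00, centroid at (40.50, 86.00).
ΣA = 14558.00 cm²
ΣAx_c = (17000.00)(50.00) + (-2442.00)(40.50) = 751099.00 cm³
ΣAy_c = (17000.00)(85.00) + (-2442.00)(86.00) = 1234988.00 cm³
x_c = 751099.00 / 14558.00 = 51.59 cm
y_c = 1234988.00 / 14558.00 = 84.83 cm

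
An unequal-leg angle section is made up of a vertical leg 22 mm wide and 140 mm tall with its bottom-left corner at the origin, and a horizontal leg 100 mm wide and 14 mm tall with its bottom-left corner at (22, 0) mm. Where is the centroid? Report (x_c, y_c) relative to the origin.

x_c = 30.06 mm, y_c = 50.31 mm

vertical leg: A = 22 × 140 = 3080.00, centroid at (11.00, 70.00).
horizontal leg: A = 100 × 14 = 1400.00, centroid at (72.00, 7.00).
ΣA = 4480.00 mm², ΣAx_c = 134680.00 mm³, ΣAy_c = 225400.00 mm³.
x_c = 134680.00/4480.00 = 30.06 mm; y_c = 225400.00/4480.00 = 50.31 mm.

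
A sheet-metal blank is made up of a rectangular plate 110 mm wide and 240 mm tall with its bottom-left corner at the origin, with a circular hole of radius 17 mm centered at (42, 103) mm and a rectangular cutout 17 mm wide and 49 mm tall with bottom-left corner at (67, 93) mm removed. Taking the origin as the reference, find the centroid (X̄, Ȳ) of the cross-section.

X̄ = 54.79 mm, Ȳ = 120.71 mm

plate: A = 110 × 240 = 26400.00, centroid at (55.00, 120.00).
hole 1: A = −π·17² = -907.92, centroid at (42.00, 103.00).
hole 2: A = −(17 × 49) = -833.00, centroid at (75.50, 117.50).
ΣA = 24659.08 mm²
ΣAX̄ = (26400.00)(55.00) + (-907.92)(42.00) + (-833.00)(75.50) = 1350975.85 mm³
ΣAȲ = (26400.00)(120.00) + (-907.92)(103.00) + (-833.00)(117.50) = 2976606.71 mm³
X̄ = 1350975.85 / 24659.08 = 54.79 mm
Ȳ = 2976606.71 / 24659.08 = 120.71 mm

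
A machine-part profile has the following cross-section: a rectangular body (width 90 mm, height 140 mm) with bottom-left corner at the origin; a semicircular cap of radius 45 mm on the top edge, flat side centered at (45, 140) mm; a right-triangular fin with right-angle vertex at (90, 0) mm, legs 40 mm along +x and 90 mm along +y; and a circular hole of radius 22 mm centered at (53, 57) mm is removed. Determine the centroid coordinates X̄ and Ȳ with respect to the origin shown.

Part | A | x̄ᵢ | ȳᵢ | A·x̄ᵢ | A·ȳᵢ
rectangular body | 12600.00 | 45.00 | 70.00 | 567000.00 | 882000.00
semicircular top | 3180.86 | 45.00 | 159.10 | 143138.82 | 506070.76
triangular fin | 1800.00 | 103.33 | 30.00 | 186000.00 | 54000.00
hole | -1520.53 | 53.00 | 57.00 | -80588.13 | -86670.26
Σ | 16060.33 |  |  | 815550.68 | 1355400.50
X̄ = 815550.68 / 16060.33 = 50.78 mm
Ȳ = 1355400.50 / 16060.33 = 84.39 mm

X̄ = 50.78 mm, Ȳ = 84.39 mm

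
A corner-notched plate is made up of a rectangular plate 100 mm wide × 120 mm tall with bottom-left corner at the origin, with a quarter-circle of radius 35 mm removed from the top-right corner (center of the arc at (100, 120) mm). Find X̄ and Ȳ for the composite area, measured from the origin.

X̄ = 46.94 mm, Ȳ = 56.06 mm

plate: A = 100 × 120 = 12000.00, centroid at (50.00, 60.00).
removed quarter-circle: A = −¼π·35² = -962.11, centroid at (85.15, 105.15).
ΣA = 11037.89 mm², ΣAX̄ = 518080.39 mm³, ΣAȲ = 618838.14 mm³.
X̄ = 518080.39/11037.89 = 46.94 mm; Ȳ = 618838.14/11037.89 = 56.06 mm.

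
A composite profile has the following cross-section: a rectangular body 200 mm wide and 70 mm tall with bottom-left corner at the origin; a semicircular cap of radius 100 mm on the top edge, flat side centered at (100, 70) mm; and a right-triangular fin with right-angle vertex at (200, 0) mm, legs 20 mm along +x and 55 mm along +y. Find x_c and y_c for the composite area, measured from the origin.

Part | A | x̄ᵢ | ȳᵢ | A·x̄ᵢ | A·ȳᵢ
rectangular body | 14000.00 | 100.00 | 35.00 | 1400000.00 | 490000.00
semicircular top | 15707.96 | 100.00 | 112.44 | 1570796.33 | 1766224.10
triangular fin | 550.00 | 206.67 | 18.33 | 113666.67 | 10083.33
Σ | 30257.96 |  |  | 3084462.99 | 2266307.43
x_c = 3084462.99 / 30257.96 = 101.94 mm
y_c = 2266307.43 / 30257.96 = 74.90 mm

x_c = 101.94 mm, y_c = 74.90 mm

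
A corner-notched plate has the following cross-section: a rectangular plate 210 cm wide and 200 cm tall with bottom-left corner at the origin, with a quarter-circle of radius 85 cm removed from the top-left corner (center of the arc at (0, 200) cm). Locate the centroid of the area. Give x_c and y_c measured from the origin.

x_c = 115.77 cm, y_c = 90.01 cm

Part | A | x̄ᵢ | ȳᵢ | A·x̄ᵢ | A·ȳᵢ
plate | 42000.00 | 105.00 | 100.00 | 4410000.00 | 4200000.00
removed quarter-circle | -5674.50 | 36.08 | 163.92 | -204708.33 | -930192.01
Σ | 36325.50 |  |  | 4205291.67 | 3269807.99
x_c = 4205291.67 / 36325.50 = 115.77 cm
y_c = 3269807.99 / 36325.50 = 90.01 cm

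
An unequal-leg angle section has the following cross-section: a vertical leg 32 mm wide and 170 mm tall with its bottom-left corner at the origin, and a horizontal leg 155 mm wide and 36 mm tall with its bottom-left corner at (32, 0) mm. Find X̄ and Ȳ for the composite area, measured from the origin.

X̄ = 63.34 mm, Ȳ = 51.07 mm

Part | A | x̄ᵢ | ȳᵢ | A·x̄ᵢ | A·ȳᵢ
vertical leg | 5440.00 | 16.00 | 85.00 | 87040.00 | 462400.00
horizontal leg | 5580.00 | 109.50 | 18.00 | 611010.00 | 100440.00
Σ | 11020.00 |  |  | 698050.00 | 562840.00
X̄ = 698050.00 / 11020.00 = 63.34 mm
Ȳ = 562840.00 / 11020.00 = 51.07 mm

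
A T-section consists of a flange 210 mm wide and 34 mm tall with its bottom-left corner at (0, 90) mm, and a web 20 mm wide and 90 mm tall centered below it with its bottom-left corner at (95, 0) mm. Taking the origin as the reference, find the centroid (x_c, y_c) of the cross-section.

x_c = 105.00 mm, y_c = 94.52 mm

web: A = 20 × 90 = 1800.00, centroid at (105.00, 45.00).
flange: A = 210 × 34 = 7140.00, centroid at (105.00, 107.00).
ΣA = 8940.00 mm², ΣAx_c = 938700.00 mm³, ΣAy_c = 844980.00 mm³.
x_c = 938700.00/8940.00 = 105.00 mm; y_c = 844980.00/8940.00 = 94.52 mm.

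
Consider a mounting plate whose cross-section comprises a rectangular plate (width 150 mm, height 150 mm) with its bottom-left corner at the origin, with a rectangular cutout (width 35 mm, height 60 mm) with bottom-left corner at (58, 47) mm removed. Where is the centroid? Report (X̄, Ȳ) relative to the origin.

Part | A | x̄ᵢ | ȳᵢ | A·x̄ᵢ | A·ȳᵢ
plate | 22500.00 | 75.00 | 75.00 | 1687500.00 | 1687500.00
hole | -2100.00 | 75.50 | 77.00 | -158550.00 | -161700.00
Σ | 20400.00 |  |  | 1528950.00 | 1525800.00
X̄ = 1528950.00 / 20400.00 = 74.95 mm
Ȳ = 1525800.00 / 20400.00 = 74.79 mm

X̄ = 74.95 mm, Ȳ = 74.79 mm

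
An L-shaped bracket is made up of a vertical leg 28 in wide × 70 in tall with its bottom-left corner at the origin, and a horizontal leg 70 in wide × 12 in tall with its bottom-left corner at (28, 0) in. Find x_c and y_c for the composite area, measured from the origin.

vertical leg: A = 28 × 70 = 1960.00, centroid at (14.00, 35.00).
horizontal leg: A = 70 × 12 = 840.00, centroid at (63.00, 6.00).
ΣA = 2800.00 in², ΣAx_c = 80360.00 in³, ΣAy_c = 73640.00 in³.
x_c = 80360.00/2800.00 = 28.70 in; y_c = 73640.00/2800.00 = 26.30 in.

x_c = 28.70 in, y_c = 26.30 in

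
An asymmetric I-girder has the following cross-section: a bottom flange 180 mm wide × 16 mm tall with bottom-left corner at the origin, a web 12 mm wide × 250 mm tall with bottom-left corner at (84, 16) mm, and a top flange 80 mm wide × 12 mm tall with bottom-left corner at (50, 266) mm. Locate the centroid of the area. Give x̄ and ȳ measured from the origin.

bottom flange: A = 180 × 16 = 2880.00, centroid at (90.00, 8.00).
web: A = 12 × 250 = 3000.00, centroid at (90.00, 141.00).
top flange: A = 80 × 12 = 960.00, centroid at (90.00, 272.00).
ΣA = 6840.00 mm², ΣAx̄ = 615600.00 mm³, ΣAȳ = 707160.00 mm³.
x̄ = 615600.00/6840.00 = 90.00 mm; ȳ = 707160.00/6840.00 = 103.39 mm.

x̄ = 90.00 mm, ȳ = 103.39 mm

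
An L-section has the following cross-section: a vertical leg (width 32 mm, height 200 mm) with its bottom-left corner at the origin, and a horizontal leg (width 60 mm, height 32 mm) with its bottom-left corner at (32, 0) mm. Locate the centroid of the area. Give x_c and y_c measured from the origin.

vertical leg: A = 32 × 200 = 6400.00, centroid at (16.00, 100.00).
horizontal leg: A = 60 × 32 = 1920.00, centroid at (62.00, 16.00).
ΣA = 8320.00 mm², ΣAx_c = 221440.00 mm³, ΣAy_c = 670720.00 mm³.
x_c = 221440.00/8320.00 = 26.62 mm; y_c = 670720.00/8320.00 = 80.62 mm.

x_c = 26.62 mm, y_c = 80.62 mm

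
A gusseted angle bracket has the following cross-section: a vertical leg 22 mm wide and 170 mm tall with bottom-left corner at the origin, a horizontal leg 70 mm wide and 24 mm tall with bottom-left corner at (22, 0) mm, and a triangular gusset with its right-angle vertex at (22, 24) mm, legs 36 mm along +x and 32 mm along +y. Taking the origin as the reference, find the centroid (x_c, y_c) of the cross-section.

vertical leg: A = 22 × 170 = 3740.00, centroid at (11.00, 85.00).
horizontal leg: A = 70 × 24 = 1680.00, centroid at (57.00, 12.00).
gusset: A = ½·36·32 = 576.00, centroid at (34.00, 34.67).
ΣA = 5996.00 mm², ΣAx_c = 156484.00 mm³, ΣAy_c = 358028.00 mm³.
x_c = 156484.00/5996.00 = 26.10 mm; y_c = 358028.00/5996.00 = 59.71 mm.

x_c = 26.10 mm, y_c = 59.71 mm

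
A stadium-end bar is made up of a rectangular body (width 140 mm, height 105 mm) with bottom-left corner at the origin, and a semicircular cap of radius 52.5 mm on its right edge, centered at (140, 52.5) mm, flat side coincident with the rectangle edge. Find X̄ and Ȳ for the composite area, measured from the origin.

X̄ = 91.00 mm, Ȳ = 52.50 mm

rectangular body: A = 140 × 105 = 14700.00, centroid at (70.00, 52.50).
semicircular end: A = ½π·52.5² = 4329.51, centroid at (162.28, 52.50).
ΣA = 19029.51 mm², ΣAX̄ = 1731599.78 mm³, ΣAȲ = 999049.14 mm³.
X̄ = 1731599.78/19029.51 = 91.00 mm; Ȳ = 999049.14/19029.51 = 52.50 mm.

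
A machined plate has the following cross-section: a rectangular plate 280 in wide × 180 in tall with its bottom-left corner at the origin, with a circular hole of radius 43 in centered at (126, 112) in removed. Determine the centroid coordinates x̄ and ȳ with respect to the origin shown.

x̄ = 141.82 in, ȳ = 87.13 in

plate: A = 280 × 180 = 50400.00, centroid at (140.00, 90.00).
hole: A = −π·43² = -5808.80, centroid at (126.00, 112.00).
ΣA = 44591.20 in², ΣAx̄ = 6324090.59 in³, ΣAȳ = 3885413.86 in³.
x̄ = 6324090.59/44591.20 = 141.82 in; ȳ = 3885413.86/44591.20 = 87.13 in.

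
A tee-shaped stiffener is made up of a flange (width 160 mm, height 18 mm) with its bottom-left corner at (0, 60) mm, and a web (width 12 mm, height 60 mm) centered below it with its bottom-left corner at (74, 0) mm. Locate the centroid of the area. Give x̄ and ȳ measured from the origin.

web: A = 12 × 60 = 720.00, centroid at (80.00, 30.00).
flange: A = 160 × 18 = 2880.00, centroid at (80.00, 69.00).
ΣA = 3600.00 mm², ΣAx̄ = 288000.00 mm³, ΣAȳ = 220320.00 mm³.
x̄ = 288000.00/3600.00 = 80.00 mm; ȳ = 220320.00/3600.00 = 61.20 mm.

x̄ = 80.00 mm, ȳ = 61.20 mm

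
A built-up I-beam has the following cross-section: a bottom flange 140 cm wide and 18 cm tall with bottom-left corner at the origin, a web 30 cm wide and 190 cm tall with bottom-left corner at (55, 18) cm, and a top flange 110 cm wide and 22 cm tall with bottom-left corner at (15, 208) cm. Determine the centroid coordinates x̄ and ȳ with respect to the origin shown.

bottom flange: A = 140 × 18 = 2520.00, centroid at (70.00, 9.00).
web: A = 30 × 190 = 5700.00, centroid at (70.00, 113.00).
top flange: A = 110 × 22 = 2420.00, centroid at (70.00, 219.00).
ΣA = 10640.00 cm², ΣAx̄ = 744800.00 cm³, ΣAȳ = 1196760.00 cm³.
x̄ = 744800.00/10640.00 = 70.00 cm; ȳ = 1196760.00/10640.00 = 112.48 cm.

x̄ = 70.00 cm, ȳ = 112.48 cm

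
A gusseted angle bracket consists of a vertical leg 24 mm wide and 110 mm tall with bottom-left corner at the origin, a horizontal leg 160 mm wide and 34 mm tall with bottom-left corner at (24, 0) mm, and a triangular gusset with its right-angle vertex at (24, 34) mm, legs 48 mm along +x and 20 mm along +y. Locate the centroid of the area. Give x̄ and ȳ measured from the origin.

vertical leg: A = 24 × 110 = 2640.00, centroid at (12.00, 55.00).
horizontal leg: A = 160 × 34 = 5440.00, centroid at (104.00, 17.00).
gusset: A = ½·48·20 = 480.00, centroid at (40.00, 40.67).
ΣA = 8560.00 mm²
ΣAx̄ = (2640.00)(12.00) + (5440.00)(104.00) + (480.00)(40.00) = 616640.00 mm³
ΣAȳ = (2640.00)(55.00) + (5440.00)(17.00) + (480.00)(40.67) = 257200.00 mm³
x̄ = 616640.00 / 8560.00 = 72.04 mm
ȳ = 257200.00 / 8560.00 = 30.05 mm

x̄ = 72.04 mm, ȳ = 30.05 mm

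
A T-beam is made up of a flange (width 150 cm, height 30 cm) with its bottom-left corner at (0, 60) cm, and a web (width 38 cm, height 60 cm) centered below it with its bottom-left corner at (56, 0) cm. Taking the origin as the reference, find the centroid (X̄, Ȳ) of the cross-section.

Part | A | x̄ᵢ | ȳᵢ | A·x̄ᵢ | A·ȳᵢ
web | 2280.00 | 75.00 | 30.00 | 171000.00 | 68400.00
flange | 4500.00 | 75.00 | 75.00 | 337500.00 | 337500.00
Σ | 6780.00 |  |  | 508500.00 | 405900.00
X̄ = 508500.00 / 6780.00 = 75.00 cm
Ȳ = 405900.00 / 6780.00 = 59.87 cm

X̄ = 75.00 cm, Ȳ = 59.87 cm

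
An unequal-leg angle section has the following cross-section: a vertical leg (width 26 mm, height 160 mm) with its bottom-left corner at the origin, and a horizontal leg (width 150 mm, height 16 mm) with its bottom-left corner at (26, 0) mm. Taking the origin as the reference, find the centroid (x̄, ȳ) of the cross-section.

Part | A | x̄ᵢ | ȳᵢ | A·x̄ᵢ | A·ȳᵢ
vertical leg | 4160.00 | 13.00 | 80.00 | 54080.00 | 332800.00
horizontal leg | 2400.00 | 101.00 | 8.00 | 242400.00 | 19200.00
Σ | 6560.00 |  |  | 296480.00 | 352000.00
x̄ = 296480.00 / 6560.00 = 45.20 mm
ȳ = 352000.00 / 6560.00 = 53.66 mm

x̄ = 45.20 mm, ȳ = 53.66 mm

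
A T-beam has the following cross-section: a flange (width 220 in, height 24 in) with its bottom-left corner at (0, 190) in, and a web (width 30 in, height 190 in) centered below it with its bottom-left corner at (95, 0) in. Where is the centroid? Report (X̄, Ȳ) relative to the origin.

Part | A | x̄ᵢ | ȳᵢ | A·x̄ᵢ | A·ȳᵢ
web | 5700.00 | 110.00 | 95.00 | 627000.00 | 541500.00
flange | 5280.00 | 110.00 | 202.00 | 580800.00 | 1066560.00
Σ | 10980.00 |  |  | 1207800.00 | 1608060.00
X̄ = 1207800.00 / 10980.00 = 110.00 in
Ȳ = 1608060.00 / 10980.00 = 146.45 in

X̄ = 110.00 in, Ȳ = 146.45 in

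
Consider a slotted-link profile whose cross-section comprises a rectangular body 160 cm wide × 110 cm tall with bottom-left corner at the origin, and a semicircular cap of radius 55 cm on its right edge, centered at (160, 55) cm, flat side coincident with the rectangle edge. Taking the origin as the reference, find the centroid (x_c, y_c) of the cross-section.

x_c = 101.97 cm, y_c = 55.00 cm

Part | A | x̄ᵢ | ȳᵢ | A·x̄ᵢ | A·ȳᵢ
rectangular body | 17600.00 | 80.00 | 55.00 | 1408000.00 | 968000.00
semicircular end | 4751.66 | 183.34 | 55.00 | 871182.09 | 261341.24
Σ | 22351.66 |  |  | 2279182.09 | 1229341.24
x_c = 2279182.09 / 22351.66 = 101.97 cm
y_c = 1229341.24 / 22351.66 = 55.00 cm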